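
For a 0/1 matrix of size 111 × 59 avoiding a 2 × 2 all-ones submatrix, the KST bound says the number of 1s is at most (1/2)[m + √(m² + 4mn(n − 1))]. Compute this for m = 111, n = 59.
z(111, 59; 2, 2) ≤ (1/2)[111 + √(111² + 4·111·59·58)] = (1/2)[111 + √1531689] = 674.3071

Kővári–Sós–Turán: let r_1, ..., r_111 be the row sums and z = Σ r_i the total number of 1s. Each pair of columns can share at most one row with both entries 1 (else a 2×2 all-ones block appears), so Σ_i C(r_i, 2) ≤ C(59, 2) = 1711. By convexity Σ_i C(r_i, 2) ≥ 111·C(z/111, 2) = z(z − 111)/(2·111), giving z² − 111z − 111·59·58 ≤ 0 and hence z ≤ (1/2)[111 + √(12321 + 4·379842)] = (1/2)[111 + √1531689] ≈ (1/2)(111 + 1237.6142) = 674.3071.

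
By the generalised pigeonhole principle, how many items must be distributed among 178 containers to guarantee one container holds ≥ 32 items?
n = (32 − 1)·178 + 1 = 5519

By the generalised pigeonhole principle, to guarantee some box contains ≥ r objects we need more than (r − 1) · k objects total. Threshold: n = (r − 1) · k + 1. With r = 32 and k = 178: n = 31 · 178 + 1 = 5518 + 1 = 5519. For n = 5518 = 31 · 178, we can put exactly 31 objects in every box, avoiding 32 in any single one — so 5519 is tight.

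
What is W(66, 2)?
W(66, 2) = 66 + 1 = 67

A 2-term AP is any pair of integers, so a monochromatic 2-AP exists iff some colour is used at least twice. With 66 colours, the colouring i ↦ i on {1, ..., 66} uses each colour once, avoiding any monochromatic pair, so W(66, 2) > 66. For {1, ..., 67}, pigeonhole forces two integers of the same colour, which form a monochromatic 2-AP. Hence W(66, 2) = 67.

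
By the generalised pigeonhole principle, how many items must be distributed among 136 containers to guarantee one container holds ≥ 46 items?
n = (46 − 1)·136 + 1 = 6121

By the generalised pigeonhole principle, to guarantee some box contains ≥ r objects we need more than (r − 1) · k objects total. Threshold: n = (r − 1) · k + 1. With r = 46 and k = 136: n = 45 · 136 + 1 = 6120 + 1 = 6121. For n = 6120 = 45 · 136, we can put exactly 45 objects in every box, avoiding 46 in any single one — so 6121 is tight.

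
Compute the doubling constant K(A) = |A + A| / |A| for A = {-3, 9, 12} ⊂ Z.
K = |A + A| / |A| = 6/3 = 2

Enumerate A + A = {a + b : a, b ∈ A}. With |A| = 3, there are |A|^2 = 9 ordered sum pairs; collecting distinct values, A + A = {-6, 6, 9, 18, 21, 24}, so |A + A| = 6. Thus K = 6/3 = 2. For comparison, the minimum possible |A + A| over all 3-element sets is 2·3 − 1 = 5 (so min K = 5/3), attained only by arithmetic progressions.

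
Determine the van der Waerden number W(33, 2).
W(33, 2) = 33 + 1 = 34

A 2-term AP is any pair of integers, so a monochromatic 2-AP exists iff some colour is used at least twice. With 33 colours, the colouring i ↦ i on {1, ..., 33} uses each colour once, avoiding any monochromatic pair, so W(33, 2) > 33. For {1, ..., 34}, pigeonhole forces two integers of the same colour, which form a monochromatic 2-AP. Hence W(33, 2) = 34.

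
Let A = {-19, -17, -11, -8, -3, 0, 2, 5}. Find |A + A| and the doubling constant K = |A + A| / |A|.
K = |A + A| / |A| = 27/8

Enumerate A + A = {a + b : a, b ∈ A}. With |A| = 8, there are |A|^2 = 64 ordered sum pairs; collecting distinct values, A + A = {-38, -36, -34, -30, -28, -27, -25, -22, -20, -19, -17, -16, -15, -14, -12, -11, -9, -8, -6, -3, -1, 0, 2, 4, 5, 7, 10}, so |A + A| = 27. Thus K = 27/8. For comparison, the minimum possible |A + A| over all 8-element sets is 2·8 − 1 = 15 (so min K = 15/8), attained only by arithmetic progressions.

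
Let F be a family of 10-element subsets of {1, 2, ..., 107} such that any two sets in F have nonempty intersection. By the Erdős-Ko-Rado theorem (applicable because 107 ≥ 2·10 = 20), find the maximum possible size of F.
max |F| = C(106, 9) = 3283866636050

The Erdős-Ko-Rado theorem states: for n ≥ 2k, an intersecting family of k-subsets of an n-element set has size at most C(n − 1, k − 1), with equality for 'star' families {A ⊆ [n] : |A| = k, i ∈ A} (fix an element i). For n = 107, k = 10: C(106, 9) = 3283866636050.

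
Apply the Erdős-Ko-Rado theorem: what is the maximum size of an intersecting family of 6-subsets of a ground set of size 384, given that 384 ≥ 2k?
max |F| = C(383, 5) = 66900393631

The Erdős-Ko-Rado theorem states: for n ≥ 2k, an intersecting family of k-subsets of an n-element set has size at most C(n − 1, k − 1), with equality for 'star' families {A ⊆ [n] : |A| = k, i ∈ A} (fix an element i). For n = 384, k = 6: C(383, 5) = 66900393631.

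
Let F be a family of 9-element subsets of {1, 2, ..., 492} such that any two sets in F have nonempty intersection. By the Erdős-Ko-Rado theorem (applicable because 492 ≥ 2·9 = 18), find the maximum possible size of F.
max |F| = C(491, 8) = 79111216102124745

The Erdős-Ko-Rado theorem states: for n ≥ 2k, an intersecting family of k-subsets of an n-element set has size at most C(n − 1, k − 1), with equality for 'star' families {A ⊆ [n] : |A| = k, i ∈ A} (fix an element i). For n = 492, k = 9: C(491, 8) = 79111216102124745.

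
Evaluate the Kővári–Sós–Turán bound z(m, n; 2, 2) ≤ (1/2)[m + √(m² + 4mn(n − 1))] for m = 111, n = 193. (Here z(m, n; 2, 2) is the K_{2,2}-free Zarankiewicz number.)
z(111, 193; 2, 2) ≤ (1/2)[111 + √(111² + 4·111·193·192)] = (1/2)[111 + √16465185] = 2084.3658

Kővári–Sós–Turán: let r_1, ..., r_111 be the row sums and z = Σ r_i the total number of 1s. Each pair of columns can share at most one row with both entries 1 (else a 2×2 all-ones block appears), so Σ_i C(r_i, 2) ≤ C(193, 2) = 18528. By convexity Σ_i C(r_i, 2) ≥ 111·C(z/111, 2) = z(z − 111)/(2·111), giving z² − 111z − 111·193·192 ≤ 0 and hence z ≤ (1/2)[111 + √(12321 + 4·4113216)] = (1/2)[111 + √16465185] ≈ (1/2)(111 + 4057.7315) = 2084.3658.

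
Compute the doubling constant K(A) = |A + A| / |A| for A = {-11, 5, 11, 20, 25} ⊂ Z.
K = |A + A| / |A| = 15/5 = 3

Enumerate A + A = {a + b : a, b ∈ A}. With |A| = 5, there are |A|^2 = 25 ordered sum pairs; collecting distinct values, A + A = {-22, -6, 0, 9, 10, 14, 16, 22, 25, 30, 31, 36, 40, 45, 50}, so |A + A| = 15. Thus K = 15/5 = 3. For comparison, the minimum possible |A + A| over all 5-element sets is 2·5 − 1 = 9 (so min K = 9/5), attained only by arithmetic progressions.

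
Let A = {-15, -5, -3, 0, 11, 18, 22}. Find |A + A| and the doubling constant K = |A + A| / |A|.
K = |A + A| / |A| = 27/7

Enumerate A + A = {a + b : a, b ∈ A}. With |A| = 7, there are |A|^2 = 49 ordered sum pairs; collecting distinct values, A + A = {-30, -20, -18, -15, -10, -8, -6, -5, -4, -3, 0, 3, 6, 7, 8, 11, 13, 15, 17, 18, 19, 22, 29, 33, 36, 40, 44}, so |A + A| = 27. Thus K = 27/7. For comparison, the minimum possible |A + A| over all 7-element sets is 2·7 − 1 = 13 (so min K = 13/7), attained only by arithmetic progressions.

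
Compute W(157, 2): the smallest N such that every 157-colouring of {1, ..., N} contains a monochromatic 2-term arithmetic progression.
W(157, 2) = 157 + 1 = 158

A 2-term AP is any pair of integers, so a monochromatic 2-AP exists iff some colour is used at least twice. With 157 colours, the colouring i ↦ i on {1, ..., 157} uses each colour once, avoiding any monochromatic pair, so W(157, 2) > 157. For {1, ..., 158}, pigeonhole forces two integers of the same colour, which form a monochromatic 2-AP. Hence W(157, 2) = 158.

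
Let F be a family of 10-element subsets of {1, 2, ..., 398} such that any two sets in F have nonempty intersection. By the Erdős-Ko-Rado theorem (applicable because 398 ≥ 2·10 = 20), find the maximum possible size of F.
max |F| = C(397, 9) = 616148733906500795

The Erdős-Ko-Rado theorem states: for n ≥ 2k, an intersecting family of k-subsets of an n-element set has size at most C(n − 1, k − 1), with equality for 'star' families {A ⊆ [n] : |A| = k, i ∈ A} (fix an element i). For n = 398, k = 10: C(397, 9) = 616148733906500795.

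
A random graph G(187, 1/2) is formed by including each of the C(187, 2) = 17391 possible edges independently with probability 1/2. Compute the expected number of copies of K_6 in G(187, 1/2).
E[# K_6] = C(187, 6) · (1/2)^C(6, 2) = 54768908194 / 2^15 = 27384454097/16384 ≈ 1671414.434631

For each 6-subset S of vertices (there are C(187, 6) = 54768908194 such S), let X_S = 1 if S induces a K_6 (all C(6, 2) = 15 edges present). Then P(X_S = 1) = (1/2)^15 = 1/32768. By linearity of expectation, E[# K_6] = C(187, 6) · (1/2)^15 = 54768908194 / 32768 = 27384454097/16384 ≈ 1671414.434631.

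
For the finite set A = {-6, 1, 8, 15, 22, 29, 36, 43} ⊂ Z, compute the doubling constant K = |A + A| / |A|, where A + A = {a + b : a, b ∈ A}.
K = |A + A| / |A| = 15/8

Enumerate A + A = {a + b : a, b ∈ A}. With |A| = 8, there are |A|^2 = 64 ordered sum pairs; collecting distinct values, A + A = {-12, -5, 2, 9, 16, 23, 30, 37, 44, 51, 58, 65, 72, 79, 86}, so |A + A| = 15. Thus K = 15/8. Here |A + A| = 2|A| − 1 = 15, the minimum possible — so K = 15/8 is minimal, which holds iff A is an arithmetic progression.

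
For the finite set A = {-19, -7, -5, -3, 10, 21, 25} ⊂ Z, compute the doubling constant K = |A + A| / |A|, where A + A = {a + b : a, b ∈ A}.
K = |A + A| / |A| = 25/7

Enumerate A + A = {a + b : a, b ∈ A}. With |A| = 7, there are |A|^2 = 49 ordered sum pairs; collecting distinct values, A + A = {-38, -26, -24, -22, -14, -12, -10, -9, -8, -6, 2, 3, 5, 6, 7, 14, 16, 18, 20, 22, 31, 35, 42, 46, 50}, so |A + A| = 25. Thus K = 25/7. For comparison, the minimum possible |A + A| over all 7-element sets is 2·7 − 1 = 13 (so min K = 13/7), attained only by arithmetic progressions.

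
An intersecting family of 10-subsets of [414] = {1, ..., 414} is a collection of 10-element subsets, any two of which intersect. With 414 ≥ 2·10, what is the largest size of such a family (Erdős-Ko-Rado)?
max |F| = C(413, 9) = 882406808776026765

Erdős-Ko-Rado (1961): when n ≥ 2k, max |F| = C(n−1, k−1). The bound is attained by the star {A : i ∈ A} for any fixed i ∈ [n]. Here C(414−1, 10−1) = C(413, 9) = 882406808776026765.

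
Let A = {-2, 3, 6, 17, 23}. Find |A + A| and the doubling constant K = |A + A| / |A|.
K = |A + A| / |A| = 15/5 = 3

Enumerate A + A = {a + b : a, b ∈ A}. With |A| = 5, there are |A|^2 = 25 ordered sum pairs; collecting distinct values, A + A = {-4, 1, 4, 6, 9, 12, 15, 20, 21, 23, 26, 29, 34, 40, 46}, so |A + A| = 15. Thus K = 15/5 = 3. For comparison, the minimum possible |A + A| over all 5-element sets is 2·5 − 1 = 9 (so min K = 9/5), attained only by arithmetic progressions.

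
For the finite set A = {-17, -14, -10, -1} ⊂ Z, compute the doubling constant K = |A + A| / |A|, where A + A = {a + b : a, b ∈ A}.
K = |A + A| / |A| = 10/4 = 5/2

Enumerate A + A = {a + b : a, b ∈ A}. With |A| = 4, there are |A|^2 = 16 ordered sum pairs; collecting distinct values, A + A = {-34, -31, -28, -27, -24, -20, -18, -15, -11, -2}, so |A + A| = 10. Thus K = 10/4 = 5/2. For comparison, the minimum possible |A + A| over all 4-element sets is 2·4 − 1 = 7 (so min K = 7/4), attained only by arithmetic progressions.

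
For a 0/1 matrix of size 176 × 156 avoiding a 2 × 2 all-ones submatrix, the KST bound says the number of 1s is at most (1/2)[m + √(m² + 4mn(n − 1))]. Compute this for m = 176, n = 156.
z(176, 156; 2, 2) ≤ (1/2)[176 + √(176² + 4·176·156·155)] = (1/2)[176 + √17053696] = 2152.806

Kővári–Sós–Turán: let r_1, ..., r_176 be the row sums and z = Σ r_i the total number of 1s. Each pair of columns can share at most one row with both entries 1 (else a 2×2 all-ones block appears), so Σ_i C(r_i, 2) ≤ C(156, 2) = 12090. By convexity Σ_i C(r_i, 2) ≥ 176·C(z/176, 2) = z(z − 176)/(2·176), giving z² − 176z − 176·156·155 ≤ 0 and hence z ≤ (1/2)[176 + √(30976 + 4·4255680)] = (1/2)[176 + √17053696] ≈ (1/2)(176 + 4129.6121) = 2152.806.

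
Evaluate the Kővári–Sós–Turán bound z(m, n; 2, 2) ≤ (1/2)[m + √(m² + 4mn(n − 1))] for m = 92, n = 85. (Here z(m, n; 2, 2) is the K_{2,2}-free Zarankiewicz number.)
z(92, 85; 2, 2) ≤ (1/2)[92 + √(92² + 4·92·85·84)] = (1/2)[92 + √2635984] = 857.7857

Kővári–Sós–Turán: let r_1, ..., r_92 be the row sums and z = Σ r_i the total number of 1s. Each pair of columns can share at most one row with both entries 1 (else a 2×2 all-ones block appears), so Σ_i C(r_i, 2) ≤ C(85, 2) = 3570. By convexity Σ_i C(r_i, 2) ≥ 92·C(z/92, 2) = z(z − 92)/(2·92), giving z² − 92z − 92·85·84 ≤ 0 and hence z ≤ (1/2)[92 + √(8464 + 4·656880)] = (1/2)[92 + √2635984] ≈ (1/2)(92 + 1623.5714) = 857.7857.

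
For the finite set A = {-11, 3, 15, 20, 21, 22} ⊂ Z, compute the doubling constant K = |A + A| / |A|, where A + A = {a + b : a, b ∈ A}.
K = |A + A| / |A| = 20/6 = 10/3

Enumerate A + A = {a + b : a, b ∈ A}. With |A| = 6, there are |A|^2 = 36 ordered sum pairs; collecting distinct values, A + A = {-22, -8, 4, 6, 9, 10, 11, 18, 23, 24, 25, 30, 35, 36, 37, 40, 41, 42, 43, 44}, so |A + A| = 20. Thus K = 20/6 = 10/3. For comparison, the minimum possible |A + A| over all 6-element sets is 2·6 − 1 = 11 (so min K = 11/6), attained only by arithmetic progressions.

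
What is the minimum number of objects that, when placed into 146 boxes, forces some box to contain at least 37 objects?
n = (37 − 1)·146 + 1 = 5257

By the generalised pigeonhole principle, to guarantee some box contains ≥ r objects we need more than (r − 1) · k objects total. Threshold: n = (r − 1) · k + 1. With r = 37 and k = 146: n = 36 · 146 + 1 = 5256 + 1 = 5257. For n = 5256 = 36 · 146, we can put exactly 36 objects in every box, avoiding 37 in any single one — so 5257 is tight.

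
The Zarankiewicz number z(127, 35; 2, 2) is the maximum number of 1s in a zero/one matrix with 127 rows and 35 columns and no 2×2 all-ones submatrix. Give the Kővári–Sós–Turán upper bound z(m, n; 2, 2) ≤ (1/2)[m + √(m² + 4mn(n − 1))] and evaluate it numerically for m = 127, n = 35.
z(127, 35; 2, 2) ≤ (1/2)[127 + √(127² + 4·127·35·34)] = (1/2)[127 + √620649] = 457.4064

Kővári–Sós–Turán: let r_1, ..., r_127 be the row sums and z = Σ r_i the total number of 1s. Each pair of columns can share at most one row with both entries 1 (else a 2×2 all-ones block appears), so Σ_i C(r_i, 2) ≤ C(35, 2) = 595. By convexity Σ_i C(r_i, 2) ≥ 127·C(z/127, 2) = z(z − 127)/(2·127), giving z² − 127z − 127·35·34 ≤ 0 and hence z ≤ (1/2)[127 + √(16129 + 4·151130)] = (1/2)[127 + √620649] ≈ (1/2)(127 + 787.8128) = 457.4064.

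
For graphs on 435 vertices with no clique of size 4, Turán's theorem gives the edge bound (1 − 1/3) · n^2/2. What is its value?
Turán density bound = (2/3) · 435^2/2 = 63075

Turán's theorem: ex(n, K_{r+1}) is achieved by the complete r-partite Turán graph T(n, r) with parts as balanced as possible, and is at most (1 − 1/r) · n^2/2. For r = 3, n = 435: the density bound is (2/3) · 189225/2 = 63075. Since 3 ∣ 435, the Turán graph T(435, 3) has parts of equal size 145, and its edge count e(T(435, 3)) = 63075 attains the density bound exactly.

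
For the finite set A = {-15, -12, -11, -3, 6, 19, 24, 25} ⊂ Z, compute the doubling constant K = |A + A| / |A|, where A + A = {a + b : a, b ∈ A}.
K = |A + A| / |A| = 33/8

Enumerate A + A = {a + b : a, b ∈ A}. With |A| = 8, there are |A|^2 = 64 ordered sum pairs; collecting distinct values, A + A = {-30, -27, -26, -24, -23, -22, -18, -15, -14, -9, -6, -5, 3, 4, 7, 8, 9, 10, 12, 13, 14, 16, 21, 22, 25, 30, 31, 38, 43, 44, 48, 49, 50}, so |A + A| = 33. Thus K = 33/8. For comparison, the minimum possible |A + A| over all 8-element sets is 2·8 − 1 = 15 (so min K = 15/8), attained only by arithmetic progressions.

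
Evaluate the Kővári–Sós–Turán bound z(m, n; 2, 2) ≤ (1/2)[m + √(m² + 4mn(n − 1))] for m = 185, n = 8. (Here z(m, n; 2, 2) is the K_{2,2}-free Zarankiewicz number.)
z(185, 8; 2, 2) ≤ (1/2)[185 + √(185² + 4·185·8·7)] = (1/2)[185 + √75665] = 230.0364

Kővári–Sós–Turán: let r_1, ..., r_185 be the row sums and z = Σ r_i the total number of 1s. Each pair of columns can share at most one row with both entries 1 (else a 2×2 all-ones block appears), so Σ_i C(r_i, 2) ≤ C(8, 2) = 28. By convexity Σ_i C(r_i, 2) ≥ 185·C(z/185, 2) = z(z − 185)/(2·185), giving z² − 185z − 185·8·7 ≤ 0 and hence z ≤ (1/2)[185 + √(34225 + 4·10360)] = (1/2)[185 + √75665] ≈ (1/2)(185 + 275.0727) = 230.0364.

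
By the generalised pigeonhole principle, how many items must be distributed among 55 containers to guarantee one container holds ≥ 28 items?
n = (28 − 1)·55 + 1 = 1486

By the generalised pigeonhole principle, to guarantee some box contains ≥ r objects we need more than (r − 1) · k objects total. Threshold: n = (r − 1) · k + 1. With r = 28 and k = 55: n = 27 · 55 + 1 = 1485 + 1 = 1486. For n = 1485 = 27 · 55, we can put exactly 27 objects in every box, avoiding 28 in any single one — so 1486 is tight.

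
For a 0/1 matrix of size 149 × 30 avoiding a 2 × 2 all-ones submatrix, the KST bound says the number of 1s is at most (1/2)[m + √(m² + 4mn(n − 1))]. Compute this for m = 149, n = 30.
z(149, 30; 2, 2) ≤ (1/2)[149 + √(149² + 4·149·30·29)] = (1/2)[149 + √540721] = 442.1687

Kővári–Sós–Turán: let r_1, ..., r_149 be the row sums and z = Σ r_i the total number of 1s. Each pair of columns can share at most one row with both entries 1 (else a 2×2 all-ones block appears), so Σ_i C(r_i, 2) ≤ C(30, 2) = 435. By convexity Σ_i C(r_i, 2) ≥ 149·C(z/149, 2) = z(z − 149)/(2·149), giving z² − 149z − 149·30·29 ≤ 0 and hence z ≤ (1/2)[149 + √(22201 + 4·129630)] = (1/2)[149 + √540721] ≈ (1/2)(149 + 735.3373) = 442.1687.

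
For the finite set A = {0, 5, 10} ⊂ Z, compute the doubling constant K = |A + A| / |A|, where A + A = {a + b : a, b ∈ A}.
K = |A + A| / |A| = 5/3

Enumerate A + A = {a + b : a, b ∈ A}. With |A| = 3, there are |A|^2 = 9 ordered sum pairs; collecting distinct values, A + A = {0, 5, 10, 15, 20}, so |A + A| = 5. Thus K = 5/3. Here |A + A| = 2|A| − 1 = 5, the minimum possible — so K = 5/3 is minimal, which holds iff A is an arithmetic progression.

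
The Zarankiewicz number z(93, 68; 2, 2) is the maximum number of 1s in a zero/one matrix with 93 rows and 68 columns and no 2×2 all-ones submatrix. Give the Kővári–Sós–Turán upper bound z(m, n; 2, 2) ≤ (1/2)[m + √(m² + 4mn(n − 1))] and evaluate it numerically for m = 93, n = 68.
z(93, 68; 2, 2) ≤ (1/2)[93 + √(93² + 4·93·68·67)] = (1/2)[93 + √1703481] = 699.0874

Kővári–Sós–Turán: let r_1, ..., r_93 be the row sums and z = Σ r_i the total number of 1s. Each pair of columns can share at most one row with both entries 1 (else a 2×2 all-ones block appears), so Σ_i C(r_i, 2) ≤ C(68, 2) = 2278. By convexity Σ_i C(r_i, 2) ≥ 93·C(z/93, 2) = z(z − 93)/(2·93), giving z² − 93z − 93·68·67 ≤ 0 and hence z ≤ (1/2)[93 + √(8649 + 4·423708)] = (1/2)[93 + √1703481] ≈ (1/2)(93 + 1305.1747) = 699.0874.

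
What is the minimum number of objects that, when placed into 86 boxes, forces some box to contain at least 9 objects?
n = (9 − 1)·86 + 1 = 689

By the generalised pigeonhole principle, to guarantee some box contains ≥ r objects we need more than (r − 1) · k objects total. Threshold: n = (r − 1) · k + 1. With r = 9 and k = 86: n = 8 · 86 + 1 = 688 + 1 = 689. For n = 688 = 8 · 86, we can put exactly 8 objects in every box, avoiding 9 in any single one — so 689 is tight.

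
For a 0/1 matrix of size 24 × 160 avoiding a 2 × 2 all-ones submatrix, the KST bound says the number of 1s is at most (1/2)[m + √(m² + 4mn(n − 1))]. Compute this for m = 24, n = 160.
z(24, 160; 2, 2) ≤ (1/2)[24 + √(24² + 4·24·160·159)] = (1/2)[24 + √2442816] = 793.4755

Kővári–Sós–Turán: let r_1, ..., r_24 be the row sums and z = Σ r_i the total number of 1s. Each pair of columns can share at most one row with both entries 1 (else a 2×2 all-ones block appears), so Σ_i C(r_i, 2) ≤ C(160, 2) = 12720. By convexity Σ_i C(r_i, 2) ≥ 24·C(z/24, 2) = z(z − 24)/(2·24), giving z² − 24z − 24·160·159 ≤ 0 and hence z ≤ (1/2)[24 + √(576 + 4·610560)] = (1/2)[24 + √2442816] ≈ (1/2)(24 + 1562.9511) = 793.4755.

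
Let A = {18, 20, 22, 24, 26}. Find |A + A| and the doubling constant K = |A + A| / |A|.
K = |A + A| / |A| = 9/5

Enumerate A + A = {a + b : a, b ∈ A}. With |A| = 5, there are |A|^2 = 25 ordered sum pairs; collecting distinct values, A + A = {36, 38, 40, 42, 44, 46, 48, 50, 52}, so |A + A| = 9. Thus K = 9/5. Here |A + A| = 2|A| − 1 = 9, the minimum possible — so K = 9/5 is minimal, which holds iff A is an arithmetic progression.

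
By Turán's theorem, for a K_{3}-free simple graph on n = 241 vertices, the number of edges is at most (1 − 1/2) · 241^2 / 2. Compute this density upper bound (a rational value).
Turán density bound = (1/2) · 241^2/2 = 58081/4 ≈ 14520.25

Turán's theorem: ex(n, K_{r+1}) is achieved by the complete r-partite Turán graph T(n, r) with parts as balanced as possible, and is at most (1 − 1/r) · n^2/2. For r = 2, n = 241: the density bound is (1/2) · 58081/2 = 58081/4 ≈ 14520.25. The integer-valued extremum is e(T(241, 2)) = 14520, which is strictly less than the density bound 58081/4 since 2 ∤ 241 (the parts of T(241, 2) cannot all be equal).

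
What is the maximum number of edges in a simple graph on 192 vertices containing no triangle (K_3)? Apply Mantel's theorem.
ex(192, K_3) = ⌊192^2/4⌋ = 9216

Mantel (1907): a triangle-free graph on n vertices has at most ⌊n^2/4⌋ edges, with equality for the complete bipartite graph K_{⌊n/2⌋, ⌈n/2⌉}. For n = 192: ⌊192^2/4⌋ = ⌊36864/4⌋ = 9216. The extremal graph is K_{96, 96}, which has 96·96 = 9216 edges.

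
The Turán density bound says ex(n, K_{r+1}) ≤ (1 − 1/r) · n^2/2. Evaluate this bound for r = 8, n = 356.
Turán density bound = (7/8) · 356^2/2 = 55447

Turán's theorem: ex(n, K_{r+1}) is achieved by the complete r-partite Turán graph T(n, r) with parts as balanced as possible, and is at most (1 − 1/r) · n^2/2. For r = 8, n = 356: the density bound is (7/8) · 126736/2 = 55447. The integer-valued extremum is e(T(356, 8)) = 55446, which is strictly less than the density bound 55447 since 8 ∤ 356 (the parts of T(356, 8) cannot all be equal).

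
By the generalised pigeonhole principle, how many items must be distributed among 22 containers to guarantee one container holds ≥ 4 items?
n = (4 − 1)·22 + 1 = 67

By the generalised pigeonhole principle, to guarantee some box contains ≥ r objects we need more than (r − 1) · k objects total. Threshold: n = (r − 1) · k + 1. With r = 4 and k = 22: n = 3 · 22 + 1 = 66 + 1 = 67. For n = 66 = 3 · 22, we can put exactly 3 objects in every box, avoiding 4 in any single one — so 67 is tight.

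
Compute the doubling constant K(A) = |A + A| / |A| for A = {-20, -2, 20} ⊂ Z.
K = |A + A| / |A| = 6/3 = 2

Enumerate A + A = {a + b : a, b ∈ A}. With |A| = 3, there are |A|^2 = 9 ordered sum pairs; collecting distinct values, A + A = {-40, -22, -4, 0, 18, 40}, so |A + A| = 6. Thus K = 6/3 = 2. For comparison, the minimum possible |A + A| over all 3-element sets is 2·3 − 1 = 5 (so min K = 5/3), attained only by arithmetic progressions.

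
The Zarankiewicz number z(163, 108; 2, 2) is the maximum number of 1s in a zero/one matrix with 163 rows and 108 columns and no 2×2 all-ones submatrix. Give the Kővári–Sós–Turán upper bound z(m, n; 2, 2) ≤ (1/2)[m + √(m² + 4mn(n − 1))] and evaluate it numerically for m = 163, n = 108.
z(163, 108; 2, 2) ≤ (1/2)[163 + √(163² + 4·163·108·107)] = (1/2)[163 + √7561081] = 1456.371

Kővári–Sós–Turán: let r_1, ..., r_163 be the row sums and z = Σ r_i the total number of 1s. Each pair of columns can share at most one row with both entries 1 (else a 2×2 all-ones block appears), so Σ_i C(r_i, 2) ≤ C(108, 2) = 5778. By convexity Σ_i C(r_i, 2) ≥ 163·C(z/163, 2) = z(z − 163)/(2·163), giving z² − 163z − 163·108·107 ≤ 0 and hence z ≤ (1/2)[163 + √(26569 + 4·1883628)] = (1/2)[163 + √7561081] ≈ (1/2)(163 + 2749.742) = 1456.371.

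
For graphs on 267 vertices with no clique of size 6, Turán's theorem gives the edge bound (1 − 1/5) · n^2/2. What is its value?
Turán density bound = (4/5) · 267^2/2 = 142578/5 ≈ 28515.6

Turán's theorem: ex(n, K_{r+1}) is achieved by the complete r-partite Turán graph T(n, r) with parts as balanced as possible, and is at most (1 − 1/r) · n^2/2. For r = 5, n = 267: the density bound is (4/5) · 71289/2 = 142578/5 ≈ 28515.6. The integer-valued extremum is e(T(267, 5)) = 28515, which is strictly less than the density bound 142578/5 since 5 ∤ 267 (the parts of T(267, 5) cannot all be equal).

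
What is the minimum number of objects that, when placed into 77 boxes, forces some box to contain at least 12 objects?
n = (12 − 1)·77 + 1 = 848

By the generalised pigeonhole principle, to guarantee some box contains ≥ r objects we need more than (r − 1) · k objects total. Threshold: n = (r − 1) · k + 1. With r = 12 and k = 77: n = 11 · 77 + 1 = 847 + 1 = 848. For n = 847 = 11 · 77, we can put exactly 11 objects in every box, avoiding 12 in any single one — so 848 is tight.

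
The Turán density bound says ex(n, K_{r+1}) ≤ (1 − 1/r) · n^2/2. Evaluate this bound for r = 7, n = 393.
Turán density bound = (6/7) · 393^2/2 = 463347/7 ≈ 66192.4286

Turán's theorem: ex(n, K_{r+1}) is achieved by the complete r-partite Turán graph T(n, r) with parts as balanced as possible, and is at most (1 − 1/r) · n^2/2. For r = 7, n = 393: the density bound is (6/7) · 154449/2 = 463347/7 ≈ 66192.4286. The integer-valued extremum is e(T(393, 7)) = 66192, which is strictly less than the density bound 463347/7 since 7 ∤ 393 (the parts of T(393, 7) cannot all be equal).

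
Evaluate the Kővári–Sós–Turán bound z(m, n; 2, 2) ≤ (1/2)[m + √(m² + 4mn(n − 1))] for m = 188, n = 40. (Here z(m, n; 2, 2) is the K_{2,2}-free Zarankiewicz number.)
z(188, 40; 2, 2) ≤ (1/2)[188 + √(188² + 4·188·40·39)] = (1/2)[188 + √1208464] = 643.6508

Kővári–Sós–Turán: let r_1, ..., r_188 be the row sums and z = Σ r_i the total number of 1s. Each pair of columns can share at most one row with both entries 1 (else a 2×2 all-ones block appears), so Σ_i C(r_i, 2) ≤ C(40, 2) = 780. By convexity Σ_i C(r_i, 2) ≥ 188·C(z/188, 2) = z(z − 188)/(2·188), giving z² − 188z − 188·40·39 ≤ 0 and hence z ≤ (1/2)[188 + √(35344 + 4·293280)] = (1/2)[188 + √1208464] ≈ (1/2)(188 + 1099.3016) = 643.6508.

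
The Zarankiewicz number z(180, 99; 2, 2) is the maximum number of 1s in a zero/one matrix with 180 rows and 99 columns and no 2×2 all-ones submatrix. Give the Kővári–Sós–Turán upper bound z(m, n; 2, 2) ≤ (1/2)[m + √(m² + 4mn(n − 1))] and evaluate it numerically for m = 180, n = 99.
z(180, 99; 2, 2) ≤ (1/2)[180 + √(180² + 4·180·99·98)] = (1/2)[180 + √7017840] = 1414.5603

Kővári–Sós–Turán: let r_1, ..., r_180 be the row sums and z = Σ r_i the total number of 1s. Each pair of columns can share at most one row with both entries 1 (else a 2×2 all-ones block appears), so Σ_i C(r_i, 2) ≤ C(99, 2) = 4851. By convexity Σ_i C(r_i, 2) ≥ 180·C(z/180, 2) = z(z − 180)/(2·180), giving z² − 180z − 180·99·98 ≤ 0 and hence z ≤ (1/2)[180 + √(32400 + 4·1746360)] = (1/2)[180 + √7017840] ≈ (1/2)(180 + 2649.1206) = 1414.5603.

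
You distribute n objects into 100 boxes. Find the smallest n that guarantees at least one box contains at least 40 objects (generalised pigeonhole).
n = (40 − 1)·100 + 1 = 3901

By the generalised pigeonhole principle, to guarantee some box contains ≥ r objects we need more than (r − 1) · k objects total. Threshold: n = (r − 1) · k + 1. With r = 40 and k = 100: n = 39 · 100 + 1 = 3900 + 1 = 3901. For n = 3900 = 39 · 100, we can put exactly 39 objects in every box, avoiding 40 in any single one — so 3901 is tight.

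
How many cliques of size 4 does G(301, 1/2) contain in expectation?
E[# K_4] = C(301, 4) · (1/2)^C(4, 2) = 335246275 / 2^6 = 5238223.046875

For each 4-subset S of vertices (there are C(301, 4) = 335246275 such S), let X_S = 1 if S induces a K_4 (all C(4, 2) = 6 edges present). Then P(X_S = 1) = (1/2)^6 = 1/64. By linearity of expectation, E[# K_4] = C(301, 4) · (1/2)^6 = 335246275 / 64 = 5238223.046875.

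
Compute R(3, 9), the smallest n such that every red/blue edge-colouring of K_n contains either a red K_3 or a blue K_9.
R(3, 9) = 36

Lower bound: an explicit 2-colouring of K_{35} (typically a Paley-type or other structured construction) avoids a red K_3 and a blue K_9, showing R(3, 9) > 35.
Upper bound: the simple Erdős–Szekeres recurrence only gives R(3, 9) ≤ 37; the tight bound R(3, 9) ≤ 36 requires a sharper case analysis (or computer search) of 2-colourings of K_{36}.
Hence R(3, 9) = 36.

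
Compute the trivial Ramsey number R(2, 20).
R(2, 20) = 20

R(2, k) = k for all k ≥ 2: in a 2-colouring of K_k, either some edge is red (a red K_2) or all edges are blue (a blue K_k). And K_{19} coloured all-blue has no blue K_20, so R(2, 20) > 19. Hence R(2, 20) = 20.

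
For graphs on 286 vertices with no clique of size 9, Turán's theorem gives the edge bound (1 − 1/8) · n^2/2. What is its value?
Turán density bound = (7/8) · 286^2/2 = 143143/4 ≈ 35785.75

Turán's theorem: ex(n, K_{r+1}) is achieved by the complete r-partite Turán graph T(n, r) with parts as balanced as possible, and is at most (1 − 1/r) · n^2/2. For r = 8, n = 286: the density bound is (7/8) · 81796/2 = 143143/4 ≈ 35785.75. The integer-valued extremum is e(T(286, 8)) = 35785, which is strictly less than the density bound 143143/4 since 8 ∤ 286 (the parts of T(286, 8) cannot all be equal).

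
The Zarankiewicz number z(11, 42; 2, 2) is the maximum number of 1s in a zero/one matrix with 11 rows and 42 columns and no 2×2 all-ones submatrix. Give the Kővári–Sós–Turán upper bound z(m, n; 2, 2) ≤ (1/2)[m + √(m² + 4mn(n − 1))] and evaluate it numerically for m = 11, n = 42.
z(11, 42; 2, 2) ≤ (1/2)[11 + √(11² + 4·11·42·41)] = (1/2)[11 + √75889] = 143.2398

Kővári–Sós–Turán: let r_1, ..., r_11 be the row sums and z = Σ r_i the total number of 1s. Each pair of columns can share at most one row with both entries 1 (else a 2×2 all-ones block appears), so Σ_i C(r_i, 2) ≤ C(42, 2) = 861. By convexity Σ_i C(r_i, 2) ≥ 11·C(z/11, 2) = z(z − 11)/(2·11), giving z² − 11z − 11·42·41 ≤ 0 and hence z ≤ (1/2)[11 + √(121 + 4·18942)] = (1/2)[11 + √75889] ≈ (1/2)(11 + 275.4796) = 143.2398.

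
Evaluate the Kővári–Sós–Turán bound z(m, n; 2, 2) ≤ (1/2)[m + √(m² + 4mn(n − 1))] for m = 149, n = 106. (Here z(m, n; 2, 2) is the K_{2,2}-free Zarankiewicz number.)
z(149, 106; 2, 2) ≤ (1/2)[149 + √(149² + 4·149·106·105)] = (1/2)[149 + √6655681] = 1364.4303

Kővári–Sós–Turán: let r_1, ..., r_149 be the row sums and z = Σ r_i the total number of 1s. Each pair of columns can share at most one row with both entries 1 (else a 2×2 all-ones block appears), so Σ_i C(r_i, 2) ≤ C(106, 2) = 5565. By convexity Σ_i C(r_i, 2) ≥ 149·C(z/149, 2) = z(z − 149)/(2·149), giving z² − 149z − 149·106·105 ≤ 0 and hence z ≤ (1/2)[149 + √(22201 + 4·1658370)] = (1/2)[149 + √6655681] ≈ (1/2)(149 + 2579.8607) = 1364.4303.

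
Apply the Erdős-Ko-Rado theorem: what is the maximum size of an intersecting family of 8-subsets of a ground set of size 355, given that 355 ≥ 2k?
max |F| = C(354, 7) = 130217671789920

The Erdős-Ko-Rado theorem states: for n ≥ 2k, an intersecting family of k-subsets of an n-element set has size at most C(n − 1, k − 1), with equality for 'star' families {A ⊆ [n] : |A| = k, i ∈ A} (fix an element i). For n = 355, k = 8: C(354, 7) = 130217671789920.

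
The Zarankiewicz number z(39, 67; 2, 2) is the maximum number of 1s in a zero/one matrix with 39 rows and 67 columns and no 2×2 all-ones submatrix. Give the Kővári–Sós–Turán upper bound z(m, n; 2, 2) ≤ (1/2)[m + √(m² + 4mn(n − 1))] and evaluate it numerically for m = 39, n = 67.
z(39, 67; 2, 2) ≤ (1/2)[39 + √(39² + 4·39·67·66)] = (1/2)[39 + √691353] = 435.2382

Kővári–Sós–Turán: let r_1, ..., r_39 be the row sums and z = Σ r_i the total number of 1s. Each pair of columns can share at most one row with both entries 1 (else a 2×2 all-ones block appears), so Σ_i C(r_i, 2) ≤ C(67, 2) = 2211. By convexity Σ_i C(r_i, 2) ≥ 39·C(z/39, 2) = z(z − 39)/(2·39), giving z² − 39z − 39·67·66 ≤ 0 and hence z ≤ (1/2)[39 + √(1521 + 4·172458)] = (1/2)[39 + √691353] ≈ (1/2)(39 + 831.4764) = 435.2382.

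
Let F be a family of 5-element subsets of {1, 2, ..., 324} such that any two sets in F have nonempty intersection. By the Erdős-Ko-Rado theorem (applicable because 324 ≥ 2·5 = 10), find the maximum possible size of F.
max |F| = C(323, 4) = 445145680

Erdős-Ko-Rado (1961): when n ≥ 2k, max |F| = C(n−1, k−1). The bound is attained by the star {A : i ∈ A} for any fixed i ∈ [n]. Here C(324−1, 5−1) = C(323, 4) = 445145680.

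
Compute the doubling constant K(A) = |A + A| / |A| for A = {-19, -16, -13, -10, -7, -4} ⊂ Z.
K = |A + A| / |A| = 11/6

Enumerate A + A = {a + b : a, b ∈ A}. With |A| = 6, there are |A|^2 = 36 ordered sum pairs; collecting distinct values, A + A = {-38, -35, -32, -29, -26, -23, -20, -17, -14, -11, -8}, so |A + A| = 11. Thus K = 11/6. Here |A + A| = 2|A| − 1 = 11, the minimum possible — so K = 11/6 is minimal, which holds iff A is an arithmetic progression.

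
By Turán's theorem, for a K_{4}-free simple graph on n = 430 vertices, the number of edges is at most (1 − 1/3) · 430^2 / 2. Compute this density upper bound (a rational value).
Turán density bound = (2/3) · 430^2/2 = 184900/3 ≈ 61633.3333

Turán's theorem: ex(n, K_{r+1}) is achieved by the complete r-partite Turán graph T(n, r) with parts as balanced as possible, and is at most (1 − 1/r) · n^2/2. For r = 3, n = 430: the density bound is (2/3) · 184900/2 = 184900/3 ≈ 61633.3333. The integer-valued extremum is e(T(430, 3)) = 61633, which is strictly less than the density bound 184900/3 since 3 ∤ 430 (the parts of T(430, 3) cannot all be equal).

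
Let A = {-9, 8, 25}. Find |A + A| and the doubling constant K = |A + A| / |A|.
K = |A + A| / |A| = 5/3

Enumerate A + A = {a + b : a, b ∈ A}. With |A| = 3, there are |A|^2 = 9 ordered sum pairs; collecting distinct values, A + A = {-18, -1, 16, 33, 50}, so |A + A| = 5. Thus K = 5/3. Here |A + A| = 2|A| − 1 = 5, the minimum possible — so K = 5/3 is minimal, which holds iff A is an arithmetic progression.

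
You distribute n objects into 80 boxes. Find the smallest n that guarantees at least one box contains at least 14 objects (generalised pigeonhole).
n = (14 − 1)·80 + 1 = 1041

By the generalised pigeonhole principle, to guarantee some box contains ≥ r objects we need more than (r − 1) · k objects total. Threshold: n = (r − 1) · k + 1. With r = 14 and k = 80: n = 13 · 80 + 1 = 1040 + 1 = 1041. For n = 1040 = 13 · 80, we can put exactly 13 objects in every box, avoiding 14 in any single one — so 1041 is tight.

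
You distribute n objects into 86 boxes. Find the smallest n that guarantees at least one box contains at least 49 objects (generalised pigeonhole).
n = (49 − 1)·86 + 1 = 4129

By the generalised pigeonhole principle, to guarantee some box contains ≥ r objects we need more than (r − 1) · k objects total. Threshold: n = (r − 1) · k + 1. With r = 49 and k = 86: n = 48 · 86 + 1 = 4128 + 1 = 4129. For n = 4128 = 48 · 86, we can put exactly 48 objects in every box, avoiding 49 in any single one — so 4129 is tight.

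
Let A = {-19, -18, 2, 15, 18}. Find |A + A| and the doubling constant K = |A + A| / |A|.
K = |A + A| / |A| = 15/5 = 3

Enumerate A + A = {a + b : a, b ∈ A}. With |A| = 5, there are |A|^2 = 25 ordered sum pairs; collecting distinct values, A + A = {-38, -37, -36, -17, -16, -4, -3, -1, 0, 4, 17, 20, 30, 33, 36}, so |A + A| = 15. Thus K = 15/5 = 3. For comparison, the minimum possible |A + A| over all 5-element sets is 2·5 − 1 = 9 (so min K = 9/5), attained only by arithmetic progressions.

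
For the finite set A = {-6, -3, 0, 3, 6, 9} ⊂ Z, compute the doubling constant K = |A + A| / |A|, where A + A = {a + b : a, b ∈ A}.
K = |A + A| / |A| = 11/6

Enumerate A + A = {a + b : a, b ∈ A}. With |A| = 6, there are |A|^2 = 36 ordered sum pairs; collecting distinct values, A + A = {-12, -9, -6, -3, 0, 3, 6, 9, 12, 15, 18}, so |A + A| = 11. Thus K = 11/6. Here |A + A| = 2|A| − 1 = 11, the minimum possible — so K = 11/6 is minimal, which holds iff A is an arithmetic progression.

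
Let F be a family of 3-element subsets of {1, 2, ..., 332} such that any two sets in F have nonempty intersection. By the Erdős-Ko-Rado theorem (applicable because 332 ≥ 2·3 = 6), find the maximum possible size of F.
max |F| = C(331, 2) = 54615

Erdős-Ko-Rado (1961): when n ≥ 2k, max |F| = C(n−1, k−1). The bound is attained by the star {A : i ∈ A} for any fixed i ∈ [n]. Here C(332−1, 3−1) = C(331, 2) = 54615.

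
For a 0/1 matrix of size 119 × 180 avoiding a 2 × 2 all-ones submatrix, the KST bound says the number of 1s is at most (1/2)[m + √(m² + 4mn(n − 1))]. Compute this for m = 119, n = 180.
z(119, 180; 2, 2) ≤ (1/2)[119 + √(119² + 4·119·180·179)] = (1/2)[119 + √15350881] = 2018.51

Kővári–Sós–Turán: let r_1, ..., r_119 be the row sums and z = Σ r_i the total number of 1s. Each pair of columns can share at most one row with both entries 1 (else a 2×2 all-ones block appears), so Σ_i C(r_i, 2) ≤ C(180, 2) = 16110. By convexity Σ_i C(r_i, 2) ≥ 119·C(z/119, 2) = z(z − 119)/(2·119), giving z² − 119z − 119·180·179 ≤ 0 and hence z ≤ (1/2)[119 + √(14161 + 4·3834180)] = (1/2)[119 + √15350881] ≈ (1/2)(119 + 3918.02) = 2018.51.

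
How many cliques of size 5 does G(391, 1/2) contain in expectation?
E[# K_5] = C(391, 5) · (1/2)^C(5, 2) = 74225376693 / 2^10 ≈ 72485719.426758

For each 5-subset S of vertices (there are C(391, 5) = 74225376693 such S), let X_S = 1 if S induces a K_5 (all C(5, 2) = 10 edges present). Then P(X_S = 1) = (1/2)^10 = 1/1024. By linearity of expectation, E[# K_5] = C(391, 5) · (1/2)^10 = 74225376693 / 1024 ≈ 72485719.426758.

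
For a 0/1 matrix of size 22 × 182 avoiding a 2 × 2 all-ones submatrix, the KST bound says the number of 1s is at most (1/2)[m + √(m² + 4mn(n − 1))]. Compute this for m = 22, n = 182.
z(22, 182; 2, 2) ≤ (1/2)[22 + √(22² + 4·22·182·181)] = (1/2)[22 + √2899380] = 862.3783

Kővári–Sós–Turán: let r_1, ..., r_22 be the row sums and z = Σ r_i the total number of 1s. Each pair of columns can share at most one row with both entries 1 (else a 2×2 all-ones block appears), so Σ_i C(r_i, 2) ≤ C(182, 2) = 16471. By convexity Σ_i C(r_i, 2) ≥ 22·C(z/22, 2) = z(z − 22)/(2·22), giving z² − 22z − 22·182·181 ≤ 0 and hence z ≤ (1/2)[22 + √(484 + 4·724724)] = (1/2)[22 + √2899380] ≈ (1/2)(22 + 1702.7566) = 862.3783.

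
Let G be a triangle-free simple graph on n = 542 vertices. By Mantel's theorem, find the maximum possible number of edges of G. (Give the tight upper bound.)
ex(542, K_3) = ⌊542^2/4⌋ = 73441

Mantel (1907): a triangle-free graph on n vertices has at most ⌊n^2/4⌋ edges, with equality for the complete bipartite graph K_{⌊n/2⌋, ⌈n/2⌉}. For n = 542: ⌊542^2/4⌋ = ⌊293764/4⌋ = 73441. The extremal graph is K_{271, 271}, which has 271·271 = 73441 edges.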